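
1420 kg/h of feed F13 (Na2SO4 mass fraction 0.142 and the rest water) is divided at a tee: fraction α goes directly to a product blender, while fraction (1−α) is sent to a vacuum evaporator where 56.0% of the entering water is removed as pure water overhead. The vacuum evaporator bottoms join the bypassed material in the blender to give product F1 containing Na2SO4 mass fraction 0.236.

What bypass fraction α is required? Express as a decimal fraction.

All 1420×0.142 = 201.64 kg/h of Na2SO4 reaches F1, so F1 = 201.64/0.236 = 854.41 kg/h and vapour = 565.59 kg/h.
The evaporator receives (1−α)·1420 of feed at 0.858 water and removes 0.560 of that water:
0.560×0.858×(1−α)×1420 = 565.59
(1−α) = 565.59/682.28 = 0.8290;  α = 0.1710.

0.171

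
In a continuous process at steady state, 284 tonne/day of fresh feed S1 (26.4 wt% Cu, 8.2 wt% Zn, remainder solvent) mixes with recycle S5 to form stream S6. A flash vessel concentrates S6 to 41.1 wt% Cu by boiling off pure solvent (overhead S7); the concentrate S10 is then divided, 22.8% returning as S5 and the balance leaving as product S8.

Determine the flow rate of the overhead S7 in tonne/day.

Overall Cu balance (none leaves overhead): Cu in fresh feed = Cu in product, i.e. 284×0.264 = (1−0.228)·S10·0.411.
S10 = 74.976/(0.411×0.772) = 236.3 tonne/day.
Recycle S5 = 0.228×236.3 = 53.876 tonne/day.
Combined feed S6 = 284 + 53.876 = 337.88 tonne/day.
Overhead S7 = S6 − S10 = 337.88 − 236.3 = 101.58 tonne/day.

101.6 tonne/day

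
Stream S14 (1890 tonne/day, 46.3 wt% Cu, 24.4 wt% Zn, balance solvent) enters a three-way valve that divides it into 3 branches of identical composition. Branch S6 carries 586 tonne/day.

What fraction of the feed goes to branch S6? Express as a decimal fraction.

Fraction to S6 = 586/1890 = 0.3101.

0.310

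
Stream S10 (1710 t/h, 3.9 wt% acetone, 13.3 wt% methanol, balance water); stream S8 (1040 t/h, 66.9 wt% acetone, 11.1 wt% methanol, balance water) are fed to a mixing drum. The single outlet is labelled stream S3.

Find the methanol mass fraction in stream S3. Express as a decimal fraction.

0.1247

Total flow out = 1710 + 1040 = 2750 t/h.
methanol in = 1710×0.133 + 1040×0.111 = 342.87 t/h.
methanol mass fraction in S3 = 342.87/2750 = 0.1247.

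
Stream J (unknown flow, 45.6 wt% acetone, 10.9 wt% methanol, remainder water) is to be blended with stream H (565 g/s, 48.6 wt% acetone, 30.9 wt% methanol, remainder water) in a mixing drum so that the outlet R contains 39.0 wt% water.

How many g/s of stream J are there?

Let J be the unknown flow. Total out = 565 + J.
water balance: 115.82 + 0.435·J = 0.390·(565 + J)
(0.435 − 0.390)·J = 0.390×565 − 115.82 = 104.53
J = 104.53 / 0.045 = 2322.8 g/s

2323 g/s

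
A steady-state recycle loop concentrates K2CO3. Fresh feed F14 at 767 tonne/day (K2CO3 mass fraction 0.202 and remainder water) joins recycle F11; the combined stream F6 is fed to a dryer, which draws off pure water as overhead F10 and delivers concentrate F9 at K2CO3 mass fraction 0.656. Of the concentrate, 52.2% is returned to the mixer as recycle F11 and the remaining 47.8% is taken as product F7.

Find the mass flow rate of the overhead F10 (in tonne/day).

530.8 tonne/day

Overall K2CO3 balance (none leaves overhead): K2CO3 in fresh feed = K2CO3 in product, i.e. 767×0.202 = (1−0.522)·F9·0.656.
F9 = 154.93/(0.656×0.478) = 494.1 tonne/day.
Recycle F11 = 0.522×494.1 = 257.92 tonne/day.
Combined feed F6 = 767 + 257.92 = 1024.9 tonne/day.
Overhead F10 = F6 − F9 = 1024.9 − 494.1 = 530.82 tonne/day.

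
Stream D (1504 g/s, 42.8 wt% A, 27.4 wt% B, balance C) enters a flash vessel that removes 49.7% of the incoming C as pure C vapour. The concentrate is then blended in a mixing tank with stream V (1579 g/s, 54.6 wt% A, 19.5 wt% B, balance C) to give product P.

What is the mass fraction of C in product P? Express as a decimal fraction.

Vapour removed = 0.497×0.298×1504 = 222.75 g/s; concentrate = 1281.2 g/s.
C reaching the mixer = 225.44 (from concentrate) + 1579×0.259 = 634.4 g/s.
Product flow = 1281.2 + 1579 = 2860.2 g/s; C fraction = 0.2218.

0.2218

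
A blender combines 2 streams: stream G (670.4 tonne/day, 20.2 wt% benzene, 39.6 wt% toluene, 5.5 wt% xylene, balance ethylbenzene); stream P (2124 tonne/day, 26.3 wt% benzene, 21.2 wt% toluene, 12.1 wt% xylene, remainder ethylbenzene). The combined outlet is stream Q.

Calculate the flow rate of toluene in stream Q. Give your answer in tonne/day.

715.8 tonne/day

toluene out = toluene in = 670.4×0.396 + 2124×0.212 = 715.77 tonne/day.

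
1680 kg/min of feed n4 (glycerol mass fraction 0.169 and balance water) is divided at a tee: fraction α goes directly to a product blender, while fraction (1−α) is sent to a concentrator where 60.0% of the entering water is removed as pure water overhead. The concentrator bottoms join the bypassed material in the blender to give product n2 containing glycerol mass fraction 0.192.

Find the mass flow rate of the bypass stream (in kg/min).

1276 kg/min

All 1680×0.169 = 283.92 kg/min of glycerol reaches n2, so n2 = 283.92/0.192 = 1478.8 kg/min and vapour = 201.25 kg/min.
The evaporator receives (1−α)·1680 of feed at 0.831 water and removes 0.600 of that water:
0.600×0.831×(1−α)×1680 = 201.25
(1−α) = 201.25/837.65 = 0.2403;  α = 0.7597.
Bypass flow = 0.7597×1680 = 1276.4 kg/min.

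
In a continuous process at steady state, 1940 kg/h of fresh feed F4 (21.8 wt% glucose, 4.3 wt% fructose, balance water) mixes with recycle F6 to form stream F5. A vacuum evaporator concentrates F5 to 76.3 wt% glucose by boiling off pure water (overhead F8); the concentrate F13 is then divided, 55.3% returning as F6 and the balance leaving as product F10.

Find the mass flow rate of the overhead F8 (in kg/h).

Overall glucose balance (none leaves overhead): glucose in fresh feed = glucose in product, i.e. 1940×0.218 = (1−0.553)·F13·0.763.
F13 = 422.92/(0.763×0.447) = 1240 kg/h.
Recycle F6 = 0.553×1240 = 685.73 kg/h.
Combined feed F5 = 1940 + 685.73 = 2625.7 kg/h.
Overhead F8 = F5 − F13 = 2625.7 − 1240 = 1385.7 kg/h.

1386 kg/h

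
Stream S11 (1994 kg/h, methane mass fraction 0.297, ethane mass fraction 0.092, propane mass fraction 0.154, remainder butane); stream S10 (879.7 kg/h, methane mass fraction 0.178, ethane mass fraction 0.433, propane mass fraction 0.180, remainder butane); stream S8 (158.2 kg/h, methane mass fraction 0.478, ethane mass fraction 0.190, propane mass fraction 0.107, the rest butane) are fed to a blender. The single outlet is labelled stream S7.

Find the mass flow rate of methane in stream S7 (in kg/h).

824.4 kg/h

methane out = methane in = 1994×0.297 + 879.7×0.178 + 158.2×0.478 = 824.42 kg/h.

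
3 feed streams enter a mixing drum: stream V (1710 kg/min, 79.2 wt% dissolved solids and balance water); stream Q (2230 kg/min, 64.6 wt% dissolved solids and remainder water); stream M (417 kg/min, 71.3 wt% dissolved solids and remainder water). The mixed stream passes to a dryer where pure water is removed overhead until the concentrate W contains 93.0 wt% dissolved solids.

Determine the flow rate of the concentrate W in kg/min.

3325 kg/min

dissolved solids entering = 1710×0.792 + 2230×0.646 + 417×0.713 = 3092.2 kg/min.
All dissolved solids reports to W, so W = 3092.2/0.930 = 3325 kg/min.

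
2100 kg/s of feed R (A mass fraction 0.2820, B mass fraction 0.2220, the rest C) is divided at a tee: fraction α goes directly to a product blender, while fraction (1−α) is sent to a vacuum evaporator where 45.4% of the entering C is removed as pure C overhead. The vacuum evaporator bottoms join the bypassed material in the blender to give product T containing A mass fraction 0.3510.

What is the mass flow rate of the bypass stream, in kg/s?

266.7 kg/s

All 2100×0.282 = 592.2 kg/s of A reaches T, so T = 592.2/0.351 = 1687.2 kg/s and vapour = 412.82 kg/s.
The evaporator receives (1−α)·2100 of feed at 0.496 C and removes 0.454 of that C:
0.454×0.496×(1−α)×2100 = 412.82
(1−α) = 412.82/472.89 = 0.8730;  α = 0.1270.
Bypass flow = 0.1270×2100 = 266.74 kg/s.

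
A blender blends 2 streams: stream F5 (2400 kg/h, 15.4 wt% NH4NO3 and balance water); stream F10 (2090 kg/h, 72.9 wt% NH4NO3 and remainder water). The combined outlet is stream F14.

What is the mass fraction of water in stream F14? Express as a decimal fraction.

Total flow out = 2400 + 2090 = 4490 kg/h.
water in = 2400×0.846 + 2090×0.271 = 2596.8 kg/h.
water mass fraction in F14 = 2596.8/4490 = 0.5783.

0.5783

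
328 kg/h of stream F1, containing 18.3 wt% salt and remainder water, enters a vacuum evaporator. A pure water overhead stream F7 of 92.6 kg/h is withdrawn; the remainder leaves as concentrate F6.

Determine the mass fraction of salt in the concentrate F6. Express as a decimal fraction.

0.2550

salt is not removed: 328×0.183 = 60.024 kg/h of salt enters F6.
Concentrate = 328 − 92.6 = 235.4 kg/h.
Mass fraction = 60.024/235.4 = 0.2550.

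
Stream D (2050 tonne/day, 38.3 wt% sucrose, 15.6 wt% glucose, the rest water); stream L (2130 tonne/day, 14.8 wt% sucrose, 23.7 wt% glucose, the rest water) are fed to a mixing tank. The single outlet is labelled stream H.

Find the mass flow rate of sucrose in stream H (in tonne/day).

1100 tonne/day

sucrose out = sucrose in = 2050×0.383 + 2130×0.148 = 1100.4 tonne/day.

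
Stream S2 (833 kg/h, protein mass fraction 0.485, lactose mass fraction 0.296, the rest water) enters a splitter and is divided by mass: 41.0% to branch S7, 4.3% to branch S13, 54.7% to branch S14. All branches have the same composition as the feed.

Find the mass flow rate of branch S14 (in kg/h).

Branch S14 flow = 0.547×833 = 455.65 kg/h.

455.7 kg/h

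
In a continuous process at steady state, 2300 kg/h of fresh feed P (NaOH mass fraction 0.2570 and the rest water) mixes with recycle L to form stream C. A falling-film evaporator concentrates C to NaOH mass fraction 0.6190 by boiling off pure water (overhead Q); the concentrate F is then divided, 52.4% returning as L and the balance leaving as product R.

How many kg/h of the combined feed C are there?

3351 kg/h

Overall NaOH balance (none leaves overhead): NaOH in fresh feed = NaOH in product, i.e. 2300×0.257 = (1−0.524)·F·0.619.
F = 591.1/(0.619×0.476) = 2006.1 kg/h.
Recycle L = 0.524×2006.1 = 1051.2 kg/h.
Combined feed C = 2300 + 1051.2 = 3351.2 kg/h.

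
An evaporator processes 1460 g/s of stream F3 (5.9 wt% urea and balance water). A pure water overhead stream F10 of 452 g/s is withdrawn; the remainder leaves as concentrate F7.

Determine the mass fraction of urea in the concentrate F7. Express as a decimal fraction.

0.085

urea is not removed: 1460×0.059 = 86.14 g/s of urea enters F7.
Concentrate = 1460 − 452 = 1008 g/s.
Mass fraction = 86.14/1008 = 0.085.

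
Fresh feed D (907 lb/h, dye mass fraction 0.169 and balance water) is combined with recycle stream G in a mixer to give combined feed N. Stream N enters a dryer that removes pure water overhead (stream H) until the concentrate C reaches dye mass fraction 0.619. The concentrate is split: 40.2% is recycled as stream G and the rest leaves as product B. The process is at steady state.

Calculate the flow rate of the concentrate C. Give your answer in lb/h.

414.1 lb/h

Overall dye balance (none leaves overhead): dye in fresh feed = dye in product, i.e. 907×0.169 = (1−0.402)·C·0.619.
C = 153.28/(0.619×0.598) = 414.1 lb/h.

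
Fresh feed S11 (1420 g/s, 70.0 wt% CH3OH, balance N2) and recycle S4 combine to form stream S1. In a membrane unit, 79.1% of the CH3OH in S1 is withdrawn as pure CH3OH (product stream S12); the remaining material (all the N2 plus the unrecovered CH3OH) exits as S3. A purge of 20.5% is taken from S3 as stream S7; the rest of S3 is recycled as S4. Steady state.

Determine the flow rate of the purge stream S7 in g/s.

477.1 g/s

N2 enters only via S11 and leaves only via the purge: 1420×0.300 = 0.205×(N2 in S3), and the membrane unit passes all N2, so N2 in S1 = N2 in S3 = 2078 g/s.
CH3OH in S1: m_A = 1420×0.700 + (1−0.205)·(1−0.791)·m_A, so m_A = 994/0.8338 = 1192.1 g/s.
S3 = (1−0.791)×1192.1 + 2078 = 2327.2 g/s.
Purge S7 = 0.205×2327.2 = 477.07 g/s.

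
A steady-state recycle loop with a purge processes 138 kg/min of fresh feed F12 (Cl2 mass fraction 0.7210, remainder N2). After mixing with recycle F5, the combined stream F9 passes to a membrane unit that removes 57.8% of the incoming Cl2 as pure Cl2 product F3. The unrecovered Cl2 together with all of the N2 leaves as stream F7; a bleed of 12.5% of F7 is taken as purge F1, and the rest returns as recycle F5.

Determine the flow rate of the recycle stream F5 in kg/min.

327.8 kg/min

N2 enters only via F12 and leaves only via the purge: 138×0.279 = 0.125×(N2 in F7), and the membrane unit passes all N2, so N2 in F9 = N2 in F7 = 308.02 kg/min.
Cl2 in F9: m_A = 138×0.721 + (1−0.125)·(1−0.578)·m_A, so m_A = 99.498/0.6307 = 157.75 kg/min.
F7 = (1−0.578)×157.75 + 308.02 = 374.58 kg/min.
Recycle F5 = (1−0.125)×374.58 = 327.76 kg/min.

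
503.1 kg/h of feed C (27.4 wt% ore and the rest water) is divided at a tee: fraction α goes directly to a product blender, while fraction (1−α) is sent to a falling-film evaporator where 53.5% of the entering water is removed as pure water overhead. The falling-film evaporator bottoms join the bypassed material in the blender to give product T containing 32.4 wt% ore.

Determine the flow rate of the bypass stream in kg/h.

All 503.1×0.274 = 137.85 kg/h of ore reaches T, so T = 137.85/0.324 = 425.46 kg/h and vapour = 77.639 kg/h.
The evaporator receives (1−α)·503.1 of feed at 0.726 water and removes 0.535 of that water:
0.535×0.726×(1−α)×503.1 = 77.639
(1−α) = 77.639/195.41 = 0.3973;  α = 0.6027.
Bypass flow = 0.6027×503.1 = 303.21 kg/h.

303.2 kg/h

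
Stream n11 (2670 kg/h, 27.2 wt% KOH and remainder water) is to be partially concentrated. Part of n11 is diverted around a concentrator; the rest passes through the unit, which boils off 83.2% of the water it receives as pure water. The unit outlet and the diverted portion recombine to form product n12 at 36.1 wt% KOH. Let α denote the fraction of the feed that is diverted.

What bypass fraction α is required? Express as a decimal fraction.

All 2670×0.272 = 726.24 kg/h of KOH reaches n12, so n12 = 726.24/0.361 = 2011.7 kg/h and vapour = 658.25 kg/h.
The evaporator receives (1−α)·2670 of feed at 0.728 water and removes 0.832 of that water:
0.832×0.728×(1−α)×2670 = 658.25
(1−α) = 658.25/1617.2 = 0.4070;  α = 0.5930.

0.593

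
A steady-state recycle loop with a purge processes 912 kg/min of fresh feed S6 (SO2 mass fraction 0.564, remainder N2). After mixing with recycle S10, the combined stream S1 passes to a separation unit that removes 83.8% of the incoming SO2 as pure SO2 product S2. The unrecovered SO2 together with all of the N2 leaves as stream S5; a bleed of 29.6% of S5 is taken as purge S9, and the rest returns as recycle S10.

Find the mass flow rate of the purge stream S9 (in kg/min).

N2 enters only via S6 and leaves only via the purge: 912×0.436 = 0.296×(N2 in S5), and the separation unit passes all N2, so N2 in S1 = N2 in S5 = 1343.4 kg/min.
SO2 in S1: m_A = 912×0.564 + (1−0.296)·(1−0.838)·m_A, so m_A = 514.37/0.8860 = 580.58 kg/min.
S5 = (1−0.838)×580.58 + 1343.4 = 1437.4 kg/min.
Purge S9 = 0.296×1437.4 = 425.47 kg/min.

425.5 kg/min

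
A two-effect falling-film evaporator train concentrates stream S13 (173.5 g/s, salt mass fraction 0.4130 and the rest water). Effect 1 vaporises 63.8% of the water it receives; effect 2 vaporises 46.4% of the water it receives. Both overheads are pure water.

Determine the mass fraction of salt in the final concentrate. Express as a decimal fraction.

0.7838

water in feed = 173.5×0.587 = 101.84 g/s.
After stage 1: water left = (1−0.638)×101.84 = 36.868; stream total = 108.52 g/s.
After stage 2: water left = (1−0.464)×36.868 = 19.761; final concentrate = 91.417 g/s.
salt fraction = 71.655/91.417 = 0.7838.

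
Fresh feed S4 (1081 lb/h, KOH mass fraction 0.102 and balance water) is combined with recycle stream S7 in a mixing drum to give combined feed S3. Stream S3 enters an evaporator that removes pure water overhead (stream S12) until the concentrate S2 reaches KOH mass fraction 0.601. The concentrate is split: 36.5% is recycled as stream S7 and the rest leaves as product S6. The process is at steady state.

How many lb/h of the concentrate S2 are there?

288.9 lb/h

Overall KOH balance (none leaves overhead): KOH in fresh feed = KOH in product, i.e. 1081×0.102 = (1−0.365)·S2·0.601.
S2 = 110.26/(0.601×0.635) = 288.92 lb/h.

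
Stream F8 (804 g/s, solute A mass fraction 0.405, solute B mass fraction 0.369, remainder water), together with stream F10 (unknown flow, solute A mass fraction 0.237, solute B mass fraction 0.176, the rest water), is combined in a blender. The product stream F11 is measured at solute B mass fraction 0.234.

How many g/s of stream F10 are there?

Let F10 be the unknown flow. Total out = 804 + F10.
solute B balance: 296.68 + 0.176·F10 = 0.234·(804 + F10)
(0.176 − 0.234)·F10 = 0.234×804 − 296.68 = -108.54
F10 = -108.54 / -0.058 = 1871.4 g/s

1871 g/s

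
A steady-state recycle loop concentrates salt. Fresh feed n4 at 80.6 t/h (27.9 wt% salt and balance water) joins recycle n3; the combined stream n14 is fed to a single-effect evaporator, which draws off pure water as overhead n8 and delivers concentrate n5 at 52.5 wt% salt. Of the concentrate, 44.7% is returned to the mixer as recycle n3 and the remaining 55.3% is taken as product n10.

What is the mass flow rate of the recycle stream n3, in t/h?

Overall salt balance (none leaves overhead): salt in fresh feed = salt in product, i.e. 80.6×0.279 = (1−0.447)·n5·0.525.
n5 = 22.487/(0.525×0.553) = 77.456 t/h.
Recycle n3 = 0.447×77.456 = 34.623 t/h.

34.62 t/h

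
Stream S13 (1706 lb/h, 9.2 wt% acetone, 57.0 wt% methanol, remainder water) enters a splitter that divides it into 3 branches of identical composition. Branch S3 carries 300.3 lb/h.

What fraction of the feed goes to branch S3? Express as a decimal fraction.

0.176

Fraction to S3 = 300.3/1706 = 0.1760.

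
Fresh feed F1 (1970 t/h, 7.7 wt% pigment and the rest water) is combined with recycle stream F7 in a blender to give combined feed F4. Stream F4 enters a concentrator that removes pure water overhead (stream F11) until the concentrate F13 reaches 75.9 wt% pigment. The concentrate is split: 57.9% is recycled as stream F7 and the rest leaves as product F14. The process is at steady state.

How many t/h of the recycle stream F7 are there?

Overall pigment balance (none leaves overhead): pigment in fresh feed = pigment in product, i.e. 1970×0.077 = (1−0.579)·F13·0.759.
F13 = 151.69/(0.759×0.421) = 474.72 t/h.
Recycle F7 = 0.579×474.72 = 274.86 t/h.

274.9 t/h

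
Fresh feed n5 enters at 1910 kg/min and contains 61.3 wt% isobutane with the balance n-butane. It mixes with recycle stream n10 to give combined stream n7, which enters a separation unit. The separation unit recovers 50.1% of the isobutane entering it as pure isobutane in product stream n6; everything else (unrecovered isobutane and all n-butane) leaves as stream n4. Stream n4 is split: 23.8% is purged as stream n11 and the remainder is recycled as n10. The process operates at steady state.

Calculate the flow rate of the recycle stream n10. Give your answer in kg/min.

n-butane enters only via n5 and leaves only via the purge: 1910×0.387 = 0.238×(n-butane in n4), and the separation unit passes all n-butane, so n-butane in n7 = n-butane in n4 = 3105.8 kg/min.
isobutane in n7: m_A = 1910×0.613 + (1−0.238)·(1−0.501)·m_A, so m_A = 1170.8/0.6198 = 1889.2 kg/min.
n4 = (1−0.501)×1889.2 + 3105.8 = 4048.4 kg/min.
Recycle n10 = (1−0.238)×4048.4 = 3084.9 kg/min.

3085 kg/min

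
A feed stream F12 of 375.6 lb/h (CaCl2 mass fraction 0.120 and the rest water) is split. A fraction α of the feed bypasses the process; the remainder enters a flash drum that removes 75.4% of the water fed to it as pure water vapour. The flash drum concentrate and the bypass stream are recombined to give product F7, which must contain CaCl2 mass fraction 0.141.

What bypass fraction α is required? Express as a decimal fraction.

0.776

All 375.6×0.120 = 45.072 lb/h of CaCl2 reaches F7, so F7 = 45.072/0.141 = 319.66 lb/h and vapour = 55.94 lb/h.
The evaporator receives (1−α)·375.6 of feed at 0.880 water and removes 0.754 of that water:
0.754×0.880×(1−α)×375.6 = 55.94
(1−α) = 55.94/249.22 = 0.2245;  α = 0.7755.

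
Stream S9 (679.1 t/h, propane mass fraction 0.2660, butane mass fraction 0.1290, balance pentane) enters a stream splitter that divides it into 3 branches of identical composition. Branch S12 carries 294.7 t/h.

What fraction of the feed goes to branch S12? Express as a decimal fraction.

Fraction to S12 = 294.7/679.1 = 0.4340.

0.434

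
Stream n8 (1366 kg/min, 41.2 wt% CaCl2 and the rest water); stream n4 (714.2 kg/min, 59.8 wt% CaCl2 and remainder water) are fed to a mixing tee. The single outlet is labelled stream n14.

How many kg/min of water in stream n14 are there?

1090 kg/min

water out = water in = 1366×0.588 + 714.2×0.402 = 1090.3 kg/min.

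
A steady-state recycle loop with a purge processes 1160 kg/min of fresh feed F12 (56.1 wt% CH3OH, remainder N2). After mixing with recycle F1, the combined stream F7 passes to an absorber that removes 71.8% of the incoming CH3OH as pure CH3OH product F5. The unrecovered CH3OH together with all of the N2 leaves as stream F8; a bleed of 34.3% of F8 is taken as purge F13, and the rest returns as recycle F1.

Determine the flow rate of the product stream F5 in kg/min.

CH3OH in F7: m_A = 1160×0.561 + (1−0.343)·(1−0.718)·m_A, so m_A = 650.76/0.8147 = 798.75 kg/min.
Product F5 = 0.718×798.75 = 573.5 kg/min.

573.5 kg/min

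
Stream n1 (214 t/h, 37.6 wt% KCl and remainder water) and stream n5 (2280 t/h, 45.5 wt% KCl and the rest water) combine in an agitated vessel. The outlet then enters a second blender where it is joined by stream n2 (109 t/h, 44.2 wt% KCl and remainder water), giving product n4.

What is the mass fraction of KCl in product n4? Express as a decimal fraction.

0.448

Overall, product flow = 2603 t/h.
KCl in = 214×0.376 + 2280×0.455 + 109×0.442 = 1166 t/h.
KCl fraction in n4 = 0.448.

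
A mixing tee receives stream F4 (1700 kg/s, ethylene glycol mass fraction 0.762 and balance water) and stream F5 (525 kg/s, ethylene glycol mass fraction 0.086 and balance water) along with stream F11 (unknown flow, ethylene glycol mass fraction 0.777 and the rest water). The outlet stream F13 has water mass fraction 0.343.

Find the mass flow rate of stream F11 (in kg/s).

Let F11 be the unknown flow. Total out = 2225 + F11.
water balance: 884.45 + 0.223·F11 = 0.343·(2225 + F11)
(0.223 − 0.343)·F11 = 0.343×2225 − 884.45 = -121.27
F11 = -121.27 / -0.120 = 1010.6 kg/s

1011 kg/s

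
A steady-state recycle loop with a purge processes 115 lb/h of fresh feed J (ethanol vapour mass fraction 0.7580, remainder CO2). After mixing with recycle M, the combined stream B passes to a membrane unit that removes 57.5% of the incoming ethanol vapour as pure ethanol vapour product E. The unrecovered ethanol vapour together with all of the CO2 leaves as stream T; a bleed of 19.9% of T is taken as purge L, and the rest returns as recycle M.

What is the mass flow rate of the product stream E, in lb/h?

75.99 lb/h

ethanol vapour in B: m_A = 115×0.758 + (1−0.199)·(1−0.575)·m_A, so m_A = 87.17/0.6596 = 132.16 lb/h.
Product E = 0.575×132.16 = 75.992 lb/h.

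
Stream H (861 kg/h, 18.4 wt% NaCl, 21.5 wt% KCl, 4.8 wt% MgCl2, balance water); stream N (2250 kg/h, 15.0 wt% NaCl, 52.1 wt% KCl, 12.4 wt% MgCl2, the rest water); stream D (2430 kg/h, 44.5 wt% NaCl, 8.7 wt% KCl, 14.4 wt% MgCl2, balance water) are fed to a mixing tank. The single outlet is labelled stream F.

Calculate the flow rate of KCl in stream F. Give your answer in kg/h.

1569 kg/h

KCl out = KCl in = 861×0.215 + 2250×0.521 + 2430×0.087 = 1568.8 kg/h.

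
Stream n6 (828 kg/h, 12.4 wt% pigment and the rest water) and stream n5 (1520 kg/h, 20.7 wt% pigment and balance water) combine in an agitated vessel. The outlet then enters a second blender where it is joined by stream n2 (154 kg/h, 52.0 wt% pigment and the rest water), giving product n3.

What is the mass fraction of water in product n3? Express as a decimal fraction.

Overall, product flow = 2502 kg/h.
water in = 828×0.876 + 1520×0.793 + 154×0.480 = 2004.6 kg/h.
water fraction in n3 = 0.801.

0.801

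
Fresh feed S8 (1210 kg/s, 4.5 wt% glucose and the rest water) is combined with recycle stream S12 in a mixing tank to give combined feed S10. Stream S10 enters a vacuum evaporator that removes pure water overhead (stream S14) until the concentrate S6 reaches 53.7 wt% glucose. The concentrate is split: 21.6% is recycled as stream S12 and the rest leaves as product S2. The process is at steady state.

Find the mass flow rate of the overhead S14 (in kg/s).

Overall glucose balance (none leaves overhead): glucose in fresh feed = glucose in product, i.e. 1210×0.045 = (1−0.216)·S6·0.537.
S6 = 54.45/(0.537×0.784) = 129.33 kg/s.
Recycle S12 = 0.216×129.33 = 27.936 kg/s.
Combined feed S10 = 1210 + 27.936 = 1237.9 kg/s.
Overhead S14 = S10 − S6 = 1237.9 − 129.33 = 1108.6 kg/s.

1109 kg/s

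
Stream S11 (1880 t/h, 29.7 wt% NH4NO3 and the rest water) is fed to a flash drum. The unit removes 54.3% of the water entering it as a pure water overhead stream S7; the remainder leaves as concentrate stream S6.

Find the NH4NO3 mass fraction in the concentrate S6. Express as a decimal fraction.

0.480

NH4NO3 is not removed: 1880×0.297 = 558.36 t/h of NH4NO3 enters S6.
water entering = 1880×0.703 = 1321.6 t/h; overhead removed = 0.543×1321.6 = 717.65 t/h.
Concentrate = 1880 − 717.65 = 1162.3 t/h.
Mass fraction = 558.36/1162.3 = 0.480.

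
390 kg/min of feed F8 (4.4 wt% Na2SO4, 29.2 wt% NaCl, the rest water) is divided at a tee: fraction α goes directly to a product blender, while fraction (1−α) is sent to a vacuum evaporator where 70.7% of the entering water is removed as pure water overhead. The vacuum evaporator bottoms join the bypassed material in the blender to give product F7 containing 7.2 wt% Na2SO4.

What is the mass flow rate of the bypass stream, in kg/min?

All 390×0.044 = 17.16 kg/min of Na2SO4 reaches F7, so F7 = 17.16/0.072 = 238.33 kg/min and vapour = 151.67 kg/min.
The evaporator receives (1−α)·390 of feed at 0.664 water and removes 0.707 of that water:
0.707×0.664×(1−α)×390 = 151.67
(1−α) = 151.67/183.08 = 0.8284;  α = 0.1716.
Bypass flow = 0.1716×390 = 66.926 kg/min.

66.93 kg/min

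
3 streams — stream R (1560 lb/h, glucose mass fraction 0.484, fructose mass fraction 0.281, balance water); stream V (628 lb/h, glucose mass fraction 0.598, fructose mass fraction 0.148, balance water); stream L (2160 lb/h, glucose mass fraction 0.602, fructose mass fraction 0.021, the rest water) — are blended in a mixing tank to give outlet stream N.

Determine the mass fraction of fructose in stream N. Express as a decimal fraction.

Total flow out = 1560 + 628 + 2160 = 4348 lb/h.
fructose in = 1560×0.281 + 628×0.148 + 2160×0.021 = 576.66 lb/h.
fructose mass fraction in N = 576.66/4348 = 0.133.

0.133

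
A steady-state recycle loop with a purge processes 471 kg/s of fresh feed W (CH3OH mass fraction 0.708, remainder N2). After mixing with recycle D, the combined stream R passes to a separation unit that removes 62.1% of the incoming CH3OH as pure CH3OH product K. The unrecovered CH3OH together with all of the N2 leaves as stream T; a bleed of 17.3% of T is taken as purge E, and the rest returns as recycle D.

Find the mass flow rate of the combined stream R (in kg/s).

N2 enters only via W and leaves only via the purge: 471×0.292 = 0.173×(N2 in T), and the separation unit passes all N2, so N2 in R = N2 in T = 794.98 kg/s.
CH3OH in R: m_A = 471×0.708 + (1−0.173)·(1−0.621)·m_A, so m_A = 333.47/0.6866 = 485.7 kg/s.
R = 485.7 + 794.98 = 1280.7 kg/s.

1281 kg/s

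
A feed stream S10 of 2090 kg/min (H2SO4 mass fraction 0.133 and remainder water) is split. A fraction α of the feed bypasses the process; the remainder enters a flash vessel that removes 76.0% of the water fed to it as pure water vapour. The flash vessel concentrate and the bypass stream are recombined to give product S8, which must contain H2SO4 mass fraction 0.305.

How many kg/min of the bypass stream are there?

301.3 kg/min

All 2090×0.133 = 277.97 kg/min of H2SO4 reaches S8, so S8 = 277.97/0.305 = 911.38 kg/min and vapour = 1178.6 kg/min.
The evaporator receives (1−α)·2090 of feed at 0.867 water and removes 0.760 of that water:
0.760×0.867×(1−α)×2090 = 1178.6
(1−α) = 1178.6/1377.1 = 0.8558;  α = 0.1442.
Bypass flow = 0.1442×2090 = 301.28 kg/min.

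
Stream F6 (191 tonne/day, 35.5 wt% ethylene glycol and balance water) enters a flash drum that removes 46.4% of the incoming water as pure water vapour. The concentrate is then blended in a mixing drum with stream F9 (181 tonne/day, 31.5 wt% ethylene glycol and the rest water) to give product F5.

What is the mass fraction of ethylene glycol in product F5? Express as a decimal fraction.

Vapour removed = 0.464×0.645×191 = 57.162 tonne/day; concentrate = 133.84 tonne/day.
ethylene glycol reaching the mixer = 67.805 (from concentrate) + 181×0.315 = 124.82 tonne/day.
Product flow = 133.84 + 181 = 314.84 tonne/day; ethylene glycol fraction = 0.3965.

0.3965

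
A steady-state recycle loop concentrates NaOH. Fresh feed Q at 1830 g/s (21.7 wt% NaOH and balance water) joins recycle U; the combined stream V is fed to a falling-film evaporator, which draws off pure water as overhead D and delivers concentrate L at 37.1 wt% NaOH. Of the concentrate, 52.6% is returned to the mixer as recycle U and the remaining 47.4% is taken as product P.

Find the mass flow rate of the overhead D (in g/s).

759.6 g/s

Overall NaOH balance (none leaves overhead): NaOH in fresh feed = NaOH in product, i.e. 1830×0.217 = (1−0.526)·L·0.371.
L = 397.11/(0.371×0.474) = 2258.2 g/s.
Recycle U = 0.526×2258.2 = 1187.8 g/s.
Combined feed V = 1830 + 1187.8 = 3017.8 g/s.
Overhead D = V − L = 3017.8 − 2258.2 = 759.62 g/s.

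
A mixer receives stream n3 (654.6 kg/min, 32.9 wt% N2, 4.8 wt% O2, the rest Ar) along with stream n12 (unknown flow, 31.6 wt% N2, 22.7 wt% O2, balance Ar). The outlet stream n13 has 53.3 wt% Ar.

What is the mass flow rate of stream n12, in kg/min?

Let n12 be the unknown flow. Total out = 654.6 + n12.
Ar balance: 407.82 + 0.457·n12 = 0.533·(654.6 + n12)
(0.457 − 0.533)·n12 = 0.533×654.6 − 407.82 = -58.914
n12 = -58.914 / -0.076 = 775.18 kg/min

775.2 kg/min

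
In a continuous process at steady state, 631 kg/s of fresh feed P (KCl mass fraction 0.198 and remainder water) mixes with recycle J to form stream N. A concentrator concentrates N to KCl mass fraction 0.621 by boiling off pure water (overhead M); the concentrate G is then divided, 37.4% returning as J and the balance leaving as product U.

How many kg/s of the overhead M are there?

Overall KCl balance (none leaves overhead): KCl in fresh feed = KCl in product, i.e. 631×0.198 = (1−0.374)·G·0.621.
G = 124.94/(0.621×0.626) = 321.39 kg/s.
Recycle J = 0.374×321.39 = 120.2 kg/s.
Combined feed N = 631 + 120.2 = 751.2 kg/s.
Overhead M = N − G = 751.2 − 321.39 = 429.81 kg/s.

429.8 kg/s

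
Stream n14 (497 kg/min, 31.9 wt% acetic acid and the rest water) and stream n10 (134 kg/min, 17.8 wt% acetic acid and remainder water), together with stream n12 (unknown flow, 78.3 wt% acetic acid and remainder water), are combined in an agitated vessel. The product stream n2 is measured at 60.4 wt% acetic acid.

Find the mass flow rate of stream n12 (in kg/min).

Let n12 be the unknown flow. Total out = 631 + n12.
acetic acid balance: 182.4 + 0.783·n12 = 0.604·(631 + n12)
(0.783 − 0.604)·n12 = 0.604×631 − 182.4 = 198.73
n12 = 198.73 / 0.179 = 1110.2 kg/min

1110 kg/min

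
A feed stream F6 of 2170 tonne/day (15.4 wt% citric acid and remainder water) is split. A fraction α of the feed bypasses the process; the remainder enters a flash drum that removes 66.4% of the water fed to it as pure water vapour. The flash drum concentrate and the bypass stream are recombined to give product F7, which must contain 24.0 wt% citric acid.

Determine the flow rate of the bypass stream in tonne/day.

785.8 tonne/day

All 2170×0.154 = 334.18 tonne/day of citric acid reaches F7, so F7 = 334.18/0.240 = 1392.4 tonne/day and vapour = 777.58 tonne/day.
The evaporator receives (1−α)·2170 of feed at 0.846 water and removes 0.664 of that water:
0.664×0.846×(1−α)×2170 = 777.58
(1−α) = 777.58/1219 = 0.6379;  α = 0.3621.
Bypass flow = 0.3621×2170 = 785.77 tonne/day.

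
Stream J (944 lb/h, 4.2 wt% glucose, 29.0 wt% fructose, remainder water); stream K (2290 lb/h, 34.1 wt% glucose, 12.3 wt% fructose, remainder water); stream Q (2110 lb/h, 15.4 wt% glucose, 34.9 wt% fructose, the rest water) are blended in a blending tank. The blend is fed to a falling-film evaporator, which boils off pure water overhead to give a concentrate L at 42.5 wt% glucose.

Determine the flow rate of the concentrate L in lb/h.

2695 lb/h

glucose entering = 944×0.042 + 2290×0.341 + 2110×0.154 = 1145.5 lb/h.
All glucose reports to L, so L = 1145.5/0.425 = 2695.2 lb/h.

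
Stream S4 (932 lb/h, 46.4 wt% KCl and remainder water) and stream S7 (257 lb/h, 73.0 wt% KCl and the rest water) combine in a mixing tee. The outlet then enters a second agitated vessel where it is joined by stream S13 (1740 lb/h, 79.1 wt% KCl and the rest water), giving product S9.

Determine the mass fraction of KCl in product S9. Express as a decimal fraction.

0.6816

Overall, product flow = 2929 lb/h.
KCl in = 932×0.464 + 257×0.730 + 1740×0.791 = 1996.4 lb/h.
KCl fraction in S9 = 0.6816.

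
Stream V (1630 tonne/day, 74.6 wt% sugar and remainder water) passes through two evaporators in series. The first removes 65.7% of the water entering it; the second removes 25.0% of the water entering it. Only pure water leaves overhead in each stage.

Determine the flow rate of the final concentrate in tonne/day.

water in feed = 1630×0.254 = 414.02 tonne/day.
After stage 1: water left = (1−0.657)×414.02 = 142.01; stream total = 1358 tonne/day.
After stage 2: water left = (1−0.250)×142.01 = 106.51; final concentrate = 1322.5 tonne/day.

1322 tonne/day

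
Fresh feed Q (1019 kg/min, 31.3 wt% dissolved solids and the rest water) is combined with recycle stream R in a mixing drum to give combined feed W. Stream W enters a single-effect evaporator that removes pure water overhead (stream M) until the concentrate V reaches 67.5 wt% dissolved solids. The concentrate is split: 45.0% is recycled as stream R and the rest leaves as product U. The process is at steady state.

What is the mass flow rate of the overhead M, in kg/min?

546.5 kg/min

Overall dissolved solids balance (none leaves overhead): dissolved solids in fresh feed = dissolved solids in product, i.e. 1019×0.313 = (1−0.450)·V·0.675.
V = 318.95/(0.675×0.550) = 859.12 kg/min.
Recycle R = 0.450×859.12 = 386.6 kg/min.
Combined feed W = 1019 + 386.6 = 1405.6 kg/min.
Overhead M = W − V = 1405.6 − 859.12 = 546.49 kg/min.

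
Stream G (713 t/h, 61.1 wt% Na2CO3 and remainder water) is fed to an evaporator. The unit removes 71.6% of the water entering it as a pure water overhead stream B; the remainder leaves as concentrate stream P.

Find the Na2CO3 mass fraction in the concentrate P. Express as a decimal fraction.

0.8469

Na2CO3 is not removed: 713×0.611 = 435.64 t/h of Na2CO3 enters P.
water entering = 713×0.389 = 277.36 t/h; overhead removed = 0.716×277.36 = 198.59 t/h.
Concentrate = 713 − 198.59 = 514.41 t/h.
Mass fraction = 435.64/514.41 = 0.8469.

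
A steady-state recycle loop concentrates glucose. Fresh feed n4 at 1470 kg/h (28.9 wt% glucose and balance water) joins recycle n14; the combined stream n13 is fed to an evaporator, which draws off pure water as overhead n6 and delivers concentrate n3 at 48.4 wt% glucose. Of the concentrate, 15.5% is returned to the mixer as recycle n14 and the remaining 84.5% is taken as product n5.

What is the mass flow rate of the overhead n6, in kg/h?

592.3 kg/h

Overall glucose balance (none leaves overhead): glucose in fresh feed = glucose in product, i.e. 1470×0.289 = (1−0.155)·n3·0.484.
n3 = 424.83/(0.484×0.845) = 1038.8 kg/h.
Recycle n14 = 0.155×1038.8 = 161.01 kg/h.
Combined feed n13 = 1470 + 161.01 = 1631 kg/h.
Overhead n6 = n13 − n3 = 1631 − 1038.8 = 592.25 kg/h.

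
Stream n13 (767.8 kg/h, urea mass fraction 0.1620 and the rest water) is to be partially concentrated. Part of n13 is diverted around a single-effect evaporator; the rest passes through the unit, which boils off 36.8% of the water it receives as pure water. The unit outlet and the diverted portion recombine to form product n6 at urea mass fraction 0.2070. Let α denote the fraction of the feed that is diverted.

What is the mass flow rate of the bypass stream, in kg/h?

226.5 kg/h

All 767.8×0.162 = 124.38 kg/h of urea reaches n6, so n6 = 124.38/0.207 = 600.89 kg/h and vapour = 166.91 kg/h.
The evaporator receives (1−α)·767.8 of feed at 0.838 water and removes 0.368 of that water:
0.368×0.838×(1−α)×767.8 = 166.91
(1−α) = 166.91/236.78 = 0.7049;  α = 0.2951.
Bypass flow = 0.2951×767.8 = 226.55 kg/h.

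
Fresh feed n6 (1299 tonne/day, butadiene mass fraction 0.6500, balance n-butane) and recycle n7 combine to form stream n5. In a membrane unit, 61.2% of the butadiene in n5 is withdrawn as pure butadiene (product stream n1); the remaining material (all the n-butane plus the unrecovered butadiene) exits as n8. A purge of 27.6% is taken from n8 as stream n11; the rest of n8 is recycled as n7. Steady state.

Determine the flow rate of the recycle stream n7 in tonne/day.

1522 tonne/day

n-butane enters only via n6 and leaves only via the purge: 1299×0.350 = 0.276×(n-butane in n8), and the membrane unit passes all n-butane, so n-butane in n5 = n-butane in n8 = 1647.3 tonne/day.
butadiene in n5: m_A = 1299×0.650 + (1−0.276)·(1−0.612)·m_A, so m_A = 844.35/0.7191 = 1174.2 tonne/day.
n8 = (1−0.612)×1174.2 + 1647.3 = 2102.9 tonne/day.
Recycle n7 = (1−0.276)×2102.9 = 1522.5 tonne/day.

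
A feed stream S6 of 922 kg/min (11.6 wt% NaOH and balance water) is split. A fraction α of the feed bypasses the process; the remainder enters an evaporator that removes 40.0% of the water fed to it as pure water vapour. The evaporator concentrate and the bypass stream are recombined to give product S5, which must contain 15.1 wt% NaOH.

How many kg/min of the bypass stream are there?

317.6 kg/min

All 922×0.116 = 106.95 kg/min of NaOH reaches S5, so S5 = 106.95/0.151 = 708.29 kg/min and vapour = 213.71 kg/min.
The evaporator receives (1−α)·922 of feed at 0.884 water and removes 0.400 of that water:
0.400×0.884×(1−α)×922 = 213.71
(1−α) = 213.71/326.02 = 0.6555;  α = 0.3445.
Bypass flow = 0.3445×922 = 317.62 kg/min.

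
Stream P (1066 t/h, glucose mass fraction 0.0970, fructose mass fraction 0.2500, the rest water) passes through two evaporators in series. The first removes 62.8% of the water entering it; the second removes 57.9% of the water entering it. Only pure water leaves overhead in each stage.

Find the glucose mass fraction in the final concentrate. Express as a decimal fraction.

water in feed = 1066×0.653 = 696.1 t/h.
After stage 1: water left = (1−0.628)×696.1 = 258.95; stream total = 628.85 t/h.
After stage 2: water left = (1−0.579)×258.95 = 109.02; final concentrate = 478.92 t/h.
glucose fraction = 103.4/478.92 = 0.2159.

0.2159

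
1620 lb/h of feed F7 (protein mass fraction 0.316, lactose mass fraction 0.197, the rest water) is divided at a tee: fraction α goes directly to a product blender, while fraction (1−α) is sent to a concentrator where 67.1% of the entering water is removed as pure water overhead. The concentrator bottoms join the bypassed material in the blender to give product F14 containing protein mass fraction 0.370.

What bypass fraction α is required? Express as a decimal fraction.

All 1620×0.316 = 511.92 lb/h of protein reaches F14, so F14 = 511.92/0.370 = 1383.6 lb/h and vapour = 236.43 lb/h.
The evaporator receives (1−α)·1620 of feed at 0.487 water and removes 0.671 of that water:
0.671×0.487×(1−α)×1620 = 236.43
(1−α) = 236.43/529.38 = 0.4466;  α = 0.5534.

0.553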